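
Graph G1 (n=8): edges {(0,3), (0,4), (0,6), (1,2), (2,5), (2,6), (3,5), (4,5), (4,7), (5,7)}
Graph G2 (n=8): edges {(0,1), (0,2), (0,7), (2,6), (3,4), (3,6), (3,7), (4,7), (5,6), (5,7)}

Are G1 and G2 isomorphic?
Yes, isomorphic

The graphs are isomorphic.
One valid mapping φ: V(G1) → V(G2): 0→6, 1→1, 2→0, 3→5, 4→3, 5→7, 6→2, 7→4

Verify φ preserves adjacency — for each edge of G1, its image is an edge of G2:
  (0,3) → (φ(0),φ(3)) = (5,6) ∈ E(G2) ✓
  (0,4) → (φ(0),φ(4)) = (3,6) ∈ E(G2) ✓
  (0,6) → (φ(0),φ(6)) = (2,6) ∈ E(G2) ✓
  (1,2) → (φ(1),φ(2)) = (0,1) ∈ E(G2) ✓
  (2,5) → (φ(2),φ(5)) = (0,7) ∈ E(G2) ✓
  (2,6) → (φ(2),φ(6)) = (0,2) ∈ E(G2) ✓
  (3,5) → (φ(3),φ(5)) = (5,7) ∈ E(G2) ✓
  (4,5) → (φ(4),φ(5)) = (3,7) ∈ E(G2) ✓
  (4,7) → (φ(4),φ(7)) = (3,4) ∈ E(G2) ✓
  (5,7) → (φ(5),φ(7)) = (4,7) ∈ E(G2) ✓
All 10 edges of G1 map to edges of G2, and |E(G1)| = |E(G2)| = 10, so φ is a bijection on edges as well as vertices. Hence G1 ≅ G2.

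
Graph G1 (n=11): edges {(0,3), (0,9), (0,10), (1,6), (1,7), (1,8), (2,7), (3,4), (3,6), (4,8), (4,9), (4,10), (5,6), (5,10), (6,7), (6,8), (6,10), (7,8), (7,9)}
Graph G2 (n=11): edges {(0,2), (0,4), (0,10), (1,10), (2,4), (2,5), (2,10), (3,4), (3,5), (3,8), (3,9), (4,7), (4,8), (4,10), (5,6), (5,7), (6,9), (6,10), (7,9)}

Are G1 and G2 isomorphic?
Yes, isomorphic

The graphs are isomorphic.
One valid mapping φ: V(G1) → V(G2): 0→9, 1→0, 2→1, 3→7, 4→5, 5→8, 6→4, 7→10, 8→2, 9→6, 10→3

Verify φ preserves adjacency — for each edge of G1, its image is an edge of G2:
  (0,3) → (φ(0),φ(3)) = (7,9) ∈ E(G2) ✓
  (0,9) → (φ(0),φ(9)) = (6,9) ∈ E(G2) ✓
  (0,10) → (φ(0),φ(10)) = (3,9) ∈ E(G2) ✓
  (1,6) → (φ(1),φ(6)) = (0,4) ∈ E(G2) ✓
  (1,7) → (φ(1),φ(7)) = (0,10) ∈ E(G2) ✓
  (1,8) → (φ(1),φ(8)) = (0,2) ∈ E(G2) ✓
  (2,7) → (φ(2),φ(7)) = (1,10) ∈ E(G2) ✓
  (3,4) → (φ(3),φ(4)) = (5,7) ∈ E(G2) ✓
  (3,6) → (φ(3),φ(6)) = (4,7) ∈ E(G2) ✓
  (4,8) → (φ(4),φ(8)) = (2,5) ∈ E(G2) ✓
  (4,9) → (φ(4),φ(9)) = (5,6) ∈ E(G2) ✓
  (4,10) → (φ(4),φ(10)) = (3,5) ∈ E(G2) ✓
  (5,6) → (φ(5),φ(6)) = (4,8) ∈ E(G2) ✓
  (5,10) → (φ(5),φ(10)) = (3,8) ∈ E(G2) ✓
  (6,7) → (φ(6),φ(7)) = (4,10) ∈ E(G2) ✓
  (6,8) → (φ(6),φ(8)) = (2,4) ∈ E(G2) ✓
  (6,10) → (φ(6),φ(10)) = (3,4) ∈ E(G2) ✓
  (7,8) → (φ(7),φ(8)) = (2,10) ∈ E(G2) ✓
  (7,9) → (φ(7),φ(9)) = (6,10) ∈ E(G2) ✓
All 19 edges of G1 map to edges of G2, and |E(G1)| = |E(G2)| = 19, so φ is a bijection on edges as well as vertices. Hence G1 ≅ G2.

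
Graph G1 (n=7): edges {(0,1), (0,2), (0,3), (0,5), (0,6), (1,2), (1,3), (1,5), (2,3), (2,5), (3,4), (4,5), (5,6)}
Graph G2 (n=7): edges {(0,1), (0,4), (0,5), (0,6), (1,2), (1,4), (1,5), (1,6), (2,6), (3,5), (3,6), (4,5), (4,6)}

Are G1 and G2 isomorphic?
Yes, isomorphic

The graphs are isomorphic.
One valid mapping φ: V(G1) → V(G2): 0→1, 1→0, 2→4, 3→5, 4→3, 5→6, 6→2

Verify φ preserves adjacency — for each edge of G1, its image is an edge of G2:
  (0,1) → (φ(0),φ(1)) = (0,1) ∈ E(G2) ✓
  (0,2) → (φ(0),φ(2)) = (1,4) ∈ E(G2) ✓
  (0,3) → (φ(0),φ(3)) = (1,5) ∈ E(G2) ✓
  (0,5) → (φ(0),φ(5)) = (1,6) ∈ E(G2) ✓
  (0,6) → (φ(0),φ(6)) = (1,2) ∈ E(G2) ✓
  (1,2) → (φ(1),φ(2)) = (0,4) ∈ E(G2) ✓
  (1,3) → (φ(1),φ(3)) = (0,5) ∈ E(G2) ✓
  (1,5) → (φ(1),φ(5)) = (0,6) ∈ E(G2) ✓
  (2,3) → (φ(2),φ(3)) = (4,5) ∈ E(G2) ✓
  (2,5) → (φ(2),φ(5)) = (4,6) ∈ E(G2) ✓
  (3,4) → (φ(3),φ(4)) = (3,5) ∈ E(G2) ✓
  (4,5) → (φ(4),φ(5)) = (3,6) ∈ E(G2) ✓
  (5,6) → (φ(5),φ(6)) = (2,6) ∈ E(G2) ✓
All 13 edges of G1 map to edges of G2, and |E(G1)| = |E(G2)| = 13, so φ is a bijection on edges as well as vertices. Hence G1 ≅ G2.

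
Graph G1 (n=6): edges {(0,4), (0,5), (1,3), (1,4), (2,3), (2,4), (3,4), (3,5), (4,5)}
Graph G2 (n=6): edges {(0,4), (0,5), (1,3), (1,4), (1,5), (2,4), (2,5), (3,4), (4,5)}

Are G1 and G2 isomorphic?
Yes, isomorphic

The graphs are isomorphic.
One valid mapping φ: V(G1) → V(G2): 0→3, 1→0, 2→2, 3→5, 4→4, 5→1

Verify φ preserves adjacency — for each edge of G1, its image is an edge of G2:
  (0,4) → (φ(0),φ(4)) = (3,4) ∈ E(G2) ✓
  (0,5) → (φ(0),φ(5)) = (1,3) ∈ E(G2) ✓
  (1,3) → (φ(1),φ(3)) = (0,5) ∈ E(G2) ✓
  (1,4) → (φ(1),φ(4)) = (0,4) ∈ E(G2) ✓
  (2,3) → (φ(2),φ(3)) = (2,5) ∈ E(G2) ✓
  (2,4) → (φ(2),φ(4)) = (2,4) ∈ E(G2) ✓
  (3,4) → (φ(3),φ(4)) = (4,5) ∈ E(G2) ✓
  (3,5) → (φ(3),φ(5)) = (1,5) ∈ E(G2) ✓
  (4,5) → (φ(4),φ(5)) = (1,4) ∈ E(G2) ✓
All 9 edges of G1 map to edges of G2, and |E(G1)| = |E(G2)| = 9, so φ is a bijection on edges as well as vertices. Hence G1 ≅ G2.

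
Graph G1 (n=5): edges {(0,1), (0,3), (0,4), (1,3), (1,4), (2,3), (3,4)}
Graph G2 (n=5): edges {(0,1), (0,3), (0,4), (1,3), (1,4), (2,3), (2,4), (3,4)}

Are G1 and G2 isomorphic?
No, not isomorphic

The graphs are NOT isomorphic.

Counting edges: G1 has 7 edge(s); G2 has 8 edge(s).
Edge count is an isomorphism invariant (a bijection on vertices induces a bijection on edges), so differing edge counts rule out isomorphism.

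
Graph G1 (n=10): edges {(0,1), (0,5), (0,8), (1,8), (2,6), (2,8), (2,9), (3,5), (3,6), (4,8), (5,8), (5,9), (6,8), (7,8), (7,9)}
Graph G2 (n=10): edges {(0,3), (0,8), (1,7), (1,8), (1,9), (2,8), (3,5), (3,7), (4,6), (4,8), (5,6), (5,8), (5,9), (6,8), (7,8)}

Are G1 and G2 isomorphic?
Yes, isomorphic

The graphs are isomorphic.
One valid mapping φ: V(G1) → V(G2): 0→6, 1→4, 2→7, 3→9, 4→2, 5→5, 6→1, 7→0, 8→8, 9→3

Verify φ preserves adjacency — for each edge of G1, its image is an edge of G2:
  (0,1) → (φ(0),φ(1)) = (4,6) ∈ E(G2) ✓
  (0,5) → (φ(0),φ(5)) = (5,6) ∈ E(G2) ✓
  (0,8) → (φ(0),φ(8)) = (6,8) ∈ E(G2) ✓
  (1,8) → (φ(1),φ(8)) = (4,8) ∈ E(G2) ✓
  (2,6) → (φ(2),φ(6)) = (1,7) ∈ E(G2) ✓
  (2,8) → (φ(2),φ(8)) = (7,8) ∈ E(G2) ✓
  (2,9) → (φ(2),φ(9)) = (3,7) ∈ E(G2) ✓
  (3,5) → (φ(3),φ(5)) = (5,9) ∈ E(G2) ✓
  (3,6) → (φ(3),φ(6)) = (1,9) ∈ E(G2) ✓
  (4,8) → (φ(4),φ(8)) = (2,8) ∈ E(G2) ✓
  (5,8) → (φ(5),φ(8)) = (5,8) ∈ E(G2) ✓
  (5,9) → (φ(5),φ(9)) = (3,5) ∈ E(G2) ✓
  (6,8) → (φ(6),φ(8)) = (1,8) ∈ E(G2) ✓
  (7,8) → (φ(7),φ(8)) = (0,8) ∈ E(G2) ✓
  (7,9) → (φ(7),φ(9)) = (0,3) ∈ E(G2) ✓
All 15 edges of G1 map to edges of G2, and |E(G1)| = |E(G2)| = 15, so φ is a bijection on edges as well as vertices. Hence G1 ≅ G2.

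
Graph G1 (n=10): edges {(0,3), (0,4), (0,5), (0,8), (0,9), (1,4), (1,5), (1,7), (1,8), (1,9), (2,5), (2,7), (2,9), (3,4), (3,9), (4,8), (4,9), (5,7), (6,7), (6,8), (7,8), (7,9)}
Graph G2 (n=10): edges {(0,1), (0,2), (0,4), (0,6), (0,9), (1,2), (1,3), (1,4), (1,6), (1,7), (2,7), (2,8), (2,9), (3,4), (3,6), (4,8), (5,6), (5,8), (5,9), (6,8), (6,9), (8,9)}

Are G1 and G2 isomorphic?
Yes, isomorphic

The graphs are isomorphic.
One valid mapping φ: V(G1) → V(G2): 0→8, 1→0, 2→3, 3→5, 4→9, 5→4, 6→7, 7→1, 8→2, 9→6

Verify φ preserves adjacency — for each edge of G1, its image is an edge of G2:
  (0,3) → (φ(0),φ(3)) = (5,8) ∈ E(G2) ✓
  (0,4) → (φ(0),φ(4)) = (8,9) ∈ E(G2) ✓
  (0,5) → (φ(0),φ(5)) = (4,8) ∈ E(G2) ✓
  (0,8) → (φ(0),φ(8)) = (2,8) ∈ E(G2) ✓
  (0,9) → (φ(0),φ(9)) = (6,8) ∈ E(G2) ✓
  (1,4) → (φ(1),φ(4)) = (0,9) ∈ E(G2) ✓
  (1,5) → (φ(1),φ(5)) = (0,4) ∈ E(G2) ✓
  (1,7) → (φ(1),φ(7)) = (0,1) ∈ E(G2) ✓
  (1,8) → (φ(1),φ(8)) = (0,2) ∈ E(G2) ✓
  (1,9) → (φ(1),φ(9)) = (0,6) ∈ E(G2) ✓
  (2,5) → (φ(2),φ(5)) = (3,4) ∈ E(G2) ✓
  (2,7) → (φ(2),φ(7)) = (1,3) ∈ E(G2) ✓
  (2,9) → (φ(2),φ(9)) = (3,6) ∈ E(G2) ✓
  (3,4) → (φ(3),φ(4)) = (5,9) ∈ E(G2) ✓
  (3,9) → (φ(3),φ(9)) = (5,6) ∈ E(G2) ✓
  (4,8) → (φ(4),φ(8)) = (2,9) ∈ E(G2) ✓
  (4,9) → (φ(4),φ(9)) = (6,9) ∈ E(G2) ✓
  (5,7) → (φ(5),φ(7)) = (1,4) ∈ E(G2) ✓
  (6,7) → (φ(6),φ(7)) = (1,7) ∈ E(G2) ✓
  (6,8) → (φ(6),φ(8)) = (2,7) ∈ E(G2) ✓
  (7,8) → (φ(7),φ(8)) = (1,2) ∈ E(G2) ✓
  (7,9) → (φ(7),φ(9)) = (1,6) ∈ E(G2) ✓
All 22 edges of G1 map to edges of G2, and |E(G1)| = |E(G2)| = 22, so φ is a bijection on edges as well as vertices. Hence G1 ≅ G2.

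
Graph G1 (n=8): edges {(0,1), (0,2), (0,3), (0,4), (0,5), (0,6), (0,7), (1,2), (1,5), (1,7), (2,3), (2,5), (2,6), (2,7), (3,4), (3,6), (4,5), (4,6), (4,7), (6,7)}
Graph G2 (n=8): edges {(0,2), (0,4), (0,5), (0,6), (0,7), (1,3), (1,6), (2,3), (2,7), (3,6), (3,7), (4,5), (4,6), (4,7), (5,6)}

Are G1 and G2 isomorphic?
No, not isomorphic

The graphs are NOT isomorphic.

Degrees in G1: deg(0)=7, deg(1)=4, deg(2)=6, deg(3)=4, deg(4)=5, deg(5)=4, deg(6)=5, deg(7)=5.
Sorted degree sequence of G1: [7, 6, 5, 5, 5, 4, 4, 4].
Degrees in G2: deg(0)=5, deg(1)=2, deg(2)=3, deg(3)=4, deg(4)=4, deg(5)=3, deg(6)=5, deg(7)=4.
Sorted degree sequence of G2: [5, 5, 4, 4, 4, 3, 3, 2].
The (sorted) degree sequence is an isomorphism invariant, so since G1 and G2 have different degree sequences they cannot be isomorphic.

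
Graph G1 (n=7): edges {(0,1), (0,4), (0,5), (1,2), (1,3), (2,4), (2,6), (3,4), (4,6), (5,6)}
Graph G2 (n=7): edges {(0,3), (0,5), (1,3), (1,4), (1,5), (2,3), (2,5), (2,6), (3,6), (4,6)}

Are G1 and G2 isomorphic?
Yes, isomorphic

The graphs are isomorphic.
One valid mapping φ: V(G1) → V(G2): 0→1, 1→5, 2→2, 3→0, 4→3, 5→4, 6→6

Verify φ preserves adjacency — for each edge of G1, its image is an edge of G2:
  (0,1) → (φ(0),φ(1)) = (1,5) ∈ E(G2) ✓
  (0,4) → (φ(0),φ(4)) = (1,3) ∈ E(G2) ✓
  (0,5) → (φ(0),φ(5)) = (1,4) ∈ E(G2) ✓
  (1,2) → (φ(1),φ(2)) = (2,5) ∈ E(G2) ✓
  (1,3) → (φ(1),φ(3)) = (0,5) ∈ E(G2) ✓
  (2,4) → (φ(2),φ(4)) = (2,3) ∈ E(G2) ✓
  (2,6) → (φ(2),φ(6)) = (2,6) ∈ E(G2) ✓
  (3,4) → (φ(3),φ(4)) = (0,3) ∈ E(G2) ✓
  (4,6) → (φ(4),φ(6)) = (3,6) ∈ E(G2) ✓
  (5,6) → (φ(5),φ(6)) = (4,6) ∈ E(G2) ✓
All 10 edges of G1 map to edges of G2, and |E(G1)| = |E(G2)| = 10, so φ is a bijection on edges as well as vertices. Hence G1 ≅ G2.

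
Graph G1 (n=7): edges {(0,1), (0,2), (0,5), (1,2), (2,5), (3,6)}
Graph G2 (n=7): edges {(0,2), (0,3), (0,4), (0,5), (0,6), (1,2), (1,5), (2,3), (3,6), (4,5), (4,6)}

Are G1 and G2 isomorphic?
No, not isomorphic

The graphs are NOT isomorphic.

Counting triangles (3-cliques): G1 has 2, G2 has 4.
Triangle count is an isomorphism invariant, so differing triangle counts rule out isomorphism.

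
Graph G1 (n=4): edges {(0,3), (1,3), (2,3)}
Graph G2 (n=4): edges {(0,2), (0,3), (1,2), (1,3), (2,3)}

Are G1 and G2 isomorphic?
No, not isomorphic

The graphs are NOT isomorphic.

Counting triangles (3-cliques): G1 has 0, G2 has 2.
Triangle count is an isomorphism invariant, so differing triangle counts rule out isomorphism.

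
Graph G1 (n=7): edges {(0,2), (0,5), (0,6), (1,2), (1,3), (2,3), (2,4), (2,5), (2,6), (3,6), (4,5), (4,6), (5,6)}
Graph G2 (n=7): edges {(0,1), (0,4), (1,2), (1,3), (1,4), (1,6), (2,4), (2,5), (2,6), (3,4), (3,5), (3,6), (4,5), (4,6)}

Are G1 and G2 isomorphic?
No, not isomorphic

The graphs are NOT isomorphic.

Degrees in G1: deg(0)=3, deg(1)=2, deg(2)=6, deg(3)=3, deg(4)=3, deg(5)=4, deg(6)=5.
Sorted degree sequence of G1: [6, 5, 4, 3, 3, 3, 2].
Degrees in G2: deg(0)=2, deg(1)=5, deg(2)=4, deg(3)=4, deg(4)=6, deg(5)=3, deg(6)=4.
Sorted degree sequence of G2: [6, 5, 4, 4, 4, 3, 2].
The (sorted) degree sequence is an isomorphism invariant, so since G1 and G2 have different degree sequences they cannot be isomorphic.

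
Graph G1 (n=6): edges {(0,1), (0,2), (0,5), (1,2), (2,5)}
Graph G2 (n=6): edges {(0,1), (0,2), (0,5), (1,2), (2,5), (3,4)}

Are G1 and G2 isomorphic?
No, not isomorphic

The graphs are NOT isomorphic.

Counting edges: G1 has 5 edge(s); G2 has 6 edge(s).
Edge count is an isomorphism invariant (a bijection on vertices induces a bijection on edges), so differing edge counts rule out isomorphism.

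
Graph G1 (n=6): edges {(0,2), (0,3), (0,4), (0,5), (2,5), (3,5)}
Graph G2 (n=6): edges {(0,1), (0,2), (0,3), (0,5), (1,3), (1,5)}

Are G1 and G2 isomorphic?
Yes, isomorphic

The graphs are isomorphic.
One valid mapping φ: V(G1) → V(G2): 0→0, 1→4, 2→3, 3→5, 4→2, 5→1

Verify φ preserves adjacency — for each edge of G1, its image is an edge of G2:
  (0,2) → (φ(0),φ(2)) = (0,3) ∈ E(G2) ✓
  (0,3) → (φ(0),φ(3)) = (0,5) ∈ E(G2) ✓
  (0,4) → (φ(0),φ(4)) = (0,2) ∈ E(G2) ✓
  (0,5) → (φ(0),φ(5)) = (0,1) ∈ E(G2) ✓
  (2,5) → (φ(2),φ(5)) = (1,3) ∈ E(G2) ✓
  (3,5) → (φ(3),φ(5)) = (1,5) ∈ E(G2) ✓
All 6 edges of G1 map to edges of G2, and |E(G1)| = |E(G2)| = 6, so φ is a bijection on edges as well as vertices. Hence G1 ≅ G2.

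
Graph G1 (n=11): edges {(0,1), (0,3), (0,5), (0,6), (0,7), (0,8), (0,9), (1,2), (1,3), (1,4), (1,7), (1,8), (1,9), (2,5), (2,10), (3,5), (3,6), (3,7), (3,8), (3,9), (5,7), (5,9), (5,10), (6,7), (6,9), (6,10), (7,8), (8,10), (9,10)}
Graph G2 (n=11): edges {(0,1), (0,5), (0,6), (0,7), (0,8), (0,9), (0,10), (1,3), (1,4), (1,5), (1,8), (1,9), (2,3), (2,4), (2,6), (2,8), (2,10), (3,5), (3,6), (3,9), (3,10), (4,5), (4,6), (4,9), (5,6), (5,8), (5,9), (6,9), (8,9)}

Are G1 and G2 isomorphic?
Yes, isomorphic

The graphs are isomorphic.
One valid mapping φ: V(G1) → V(G2): 0→9, 1→0, 2→10, 3→5, 4→7, 5→3, 6→4, 7→1, 8→8, 9→6, 10→2

Verify φ preserves adjacency — for each edge of G1, its image is an edge of G2:
  (0,1) → (φ(0),φ(1)) = (0,9) ∈ E(G2) ✓
  (0,3) → (φ(0),φ(3)) = (5,9) ∈ E(G2) ✓
  (0,5) → (φ(0),φ(5)) = (3,9) ∈ E(G2) ✓
  (0,6) → (φ(0),φ(6)) = (4,9) ∈ E(G2) ✓
  (0,7) → (φ(0),φ(7)) = (1,9) ∈ E(G2) ✓
  (0,8) → (φ(0),φ(8)) = (8,9) ∈ E(G2) ✓
  (0,9) → (φ(0),φ(9)) = (6,9) ∈ E(G2) ✓
  (1,2) → (φ(1),φ(2)) = (0,10) ∈ E(G2) ✓
  (1,3) → (φ(1),φ(3)) = (0,5) ∈ E(G2) ✓
  (1,4) → (φ(1),φ(4)) = (0,7) ∈ E(G2) ✓
  (1,7) → (φ(1),φ(7)) = (0,1) ∈ E(G2) ✓
  (1,8) → (φ(1),φ(8)) = (0,8) ∈ E(G2) ✓
  (1,9) → (φ(1),φ(9)) = (0,6) ∈ E(G2) ✓
  (2,5) → (φ(2),φ(5)) = (3,10) ∈ E(G2) ✓
  (2,10) → (φ(2),φ(10)) = (2,10) ∈ E(G2) ✓
  (3,5) → (φ(3),φ(5)) = (3,5) ∈ E(G2) ✓
  (3,6) → (φ(3),φ(6)) = (4,5) ∈ E(G2) ✓
  (3,7) → (φ(3),φ(7)) = (1,5) ∈ E(G2) ✓
  (3,8) → (φ(3),φ(8)) = (5,8) ∈ E(G2) ✓
  (3,9) → (φ(3),φ(9)) = (5,6) ∈ E(G2) ✓
  (5,7) → (φ(5),φ(7)) = (1,3) ∈ E(G2) ✓
  (5,9) → (φ(5),φ(9)) = (3,6) ∈ E(G2) ✓
  (5,10) → (φ(5),φ(10)) = (2,3) ∈ E(G2) ✓
  (6,7) → (φ(6),φ(7)) = (1,4) ∈ E(G2) ✓
  (6,9) → (φ(6),φ(9)) = (4,6) ∈ E(G2) ✓
  (6,10) → (φ(6),φ(10)) = (2,4) ∈ E(G2) ✓
  (7,8) → (φ(7),φ(8)) = (1,8) ∈ E(G2) ✓
  (8,10) → (φ(8),φ(10)) = (2,8) ∈ E(G2) ✓
  (9,10) → (φ(9),φ(10)) = (2,6) ∈ E(G2) ✓
All 29 edges of G1 map to edges of G2, and |E(G1)| = |E(G2)| = 29, so φ is a bijection on edges as well as vertices. Hence G1 ≅ G2.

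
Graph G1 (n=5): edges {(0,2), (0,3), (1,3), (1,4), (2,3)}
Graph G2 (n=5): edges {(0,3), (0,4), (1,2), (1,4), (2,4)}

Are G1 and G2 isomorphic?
Yes, isomorphic

The graphs are isomorphic.
One valid mapping φ: V(G1) → V(G2): 0→2, 1→0, 2→1, 3→4, 4→3

Verify φ preserves adjacency — for each edge of G1, its image is an edge of G2:
  (0,2) → (φ(0),φ(2)) = (1,2) ∈ E(G2) ✓
  (0,3) → (φ(0),φ(3)) = (2,4) ∈ E(G2) ✓
  (1,3) → (φ(1),φ(3)) = (0,4) ∈ E(G2) ✓
  (1,4) → (φ(1),φ(4)) = (0,3) ∈ E(G2) ✓
  (2,3) → (φ(2),φ(3)) = (1,4) ∈ E(G2) ✓
All 5 edges of G1 map to edges of G2, and |E(G1)| = |E(G2)| = 5, so φ is a bijection on edges as well as vertices. Hence G1 ≅ G2.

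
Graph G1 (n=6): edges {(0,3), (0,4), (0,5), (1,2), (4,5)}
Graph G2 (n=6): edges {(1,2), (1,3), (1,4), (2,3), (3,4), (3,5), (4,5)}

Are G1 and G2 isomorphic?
No, not isomorphic

The graphs are NOT isomorphic.

Counting triangles (3-cliques): G1 has 1, G2 has 3.
Triangle count is an isomorphism invariant, so differing triangle counts rule out isomorphism.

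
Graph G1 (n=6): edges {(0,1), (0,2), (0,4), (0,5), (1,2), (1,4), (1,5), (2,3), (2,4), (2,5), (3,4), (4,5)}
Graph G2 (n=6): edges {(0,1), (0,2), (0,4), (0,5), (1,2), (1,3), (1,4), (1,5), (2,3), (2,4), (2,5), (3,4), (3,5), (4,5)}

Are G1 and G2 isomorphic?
No, not isomorphic

The graphs are NOT isomorphic.

Counting edges: G1 has 12 edge(s); G2 has 14 edge(s).
Edge count is an isomorphism invariant (a bijection on vertices induces a bijection on edges), so differing edge counts rule out isomorphism.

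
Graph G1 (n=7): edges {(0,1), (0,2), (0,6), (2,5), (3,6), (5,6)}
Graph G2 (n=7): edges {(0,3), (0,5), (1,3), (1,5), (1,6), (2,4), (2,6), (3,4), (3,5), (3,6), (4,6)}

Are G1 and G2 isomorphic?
No, not isomorphic

The graphs are NOT isomorphic.

Counting triangles (3-cliques): G1 has 0, G2 has 5.
Triangle count is an isomorphism invariant, so differing triangle counts rule out isomorphism.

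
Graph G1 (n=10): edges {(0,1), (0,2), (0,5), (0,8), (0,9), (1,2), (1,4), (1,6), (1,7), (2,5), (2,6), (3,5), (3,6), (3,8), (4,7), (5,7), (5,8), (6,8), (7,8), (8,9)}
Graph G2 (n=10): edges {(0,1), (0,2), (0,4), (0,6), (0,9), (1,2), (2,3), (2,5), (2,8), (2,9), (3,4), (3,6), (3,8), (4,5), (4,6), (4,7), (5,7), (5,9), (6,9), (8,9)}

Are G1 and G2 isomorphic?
Yes, isomorphic

The graphs are isomorphic.
One valid mapping φ: V(G1) → V(G2): 0→0, 1→4, 2→6, 3→8, 4→7, 5→9, 6→3, 7→5, 8→2, 9→1

Verify φ preserves adjacency — for each edge of G1, its image is an edge of G2:
  (0,1) → (φ(0),φ(1)) = (0,4) ∈ E(G2) ✓
  (0,2) → (φ(0),φ(2)) = (0,6) ∈ E(G2) ✓
  (0,5) → (φ(0),φ(5)) = (0,9) ∈ E(G2) ✓
  (0,8) → (φ(0),φ(8)) = (0,2) ∈ E(G2) ✓
  (0,9) → (φ(0),φ(9)) = (0,1) ∈ E(G2) ✓
  (1,2) → (φ(1),φ(2)) = (4,6) ∈ E(G2) ✓
  (1,4) → (φ(1),φ(4)) = (4,7) ∈ E(G2) ✓
  (1,6) → (φ(1),φ(6)) = (3,4) ∈ E(G2) ✓
  (1,7) → (φ(1),φ(7)) = (4,5) ∈ E(G2) ✓
  (2,5) → (φ(2),φ(5)) = (6,9) ∈ E(G2) ✓
  (2,6) → (φ(2),φ(6)) = (3,6) ∈ E(G2) ✓
  (3,5) → (φ(3),φ(5)) = (8,9) ∈ E(G2) ✓
  (3,6) → (φ(3),φ(6)) = (3,8) ∈ E(G2) ✓
  (3,8) → (φ(3),φ(8)) = (2,8) ∈ E(G2) ✓
  (4,7) → (φ(4),φ(7)) = (5,7) ∈ E(G2) ✓
  (5,7) → (φ(5),φ(7)) = (5,9) ∈ E(G2) ✓
  (5,8) → (φ(5),φ(8)) = (2,9) ∈ E(G2) ✓
  (6,8) → (φ(6),φ(8)) = (2,3) ∈ E(G2) ✓
  (7,8) → (φ(7),φ(8)) = (2,5) ∈ E(G2) ✓
  (8,9) → (φ(8),φ(9)) = (1,2) ∈ E(G2) ✓
All 20 edges of G1 map to edges of G2, and |E(G1)| = |E(G2)| = 20, so φ is a bijection on edges as well as vertices. Hence G1 ≅ G2.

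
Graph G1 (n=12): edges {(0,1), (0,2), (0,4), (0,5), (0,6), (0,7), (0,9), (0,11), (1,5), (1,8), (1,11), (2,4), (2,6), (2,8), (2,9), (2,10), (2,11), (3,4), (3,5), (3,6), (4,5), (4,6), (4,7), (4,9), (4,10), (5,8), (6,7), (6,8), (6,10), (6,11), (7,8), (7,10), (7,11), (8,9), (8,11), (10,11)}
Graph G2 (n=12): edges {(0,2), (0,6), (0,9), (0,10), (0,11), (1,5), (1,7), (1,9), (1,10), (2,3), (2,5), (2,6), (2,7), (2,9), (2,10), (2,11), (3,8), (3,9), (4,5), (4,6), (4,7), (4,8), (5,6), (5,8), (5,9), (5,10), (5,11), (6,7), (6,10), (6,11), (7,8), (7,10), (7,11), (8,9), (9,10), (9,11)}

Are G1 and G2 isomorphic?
Yes, isomorphic

The graphs are isomorphic.
One valid mapping φ: V(G1) → V(G2): 0→5, 1→4, 2→10, 3→3, 4→9, 5→8, 6→2, 7→11, 8→7, 9→1, 10→0, 11→6

Verify φ preserves adjacency — for each edge of G1, its image is an edge of G2:
  (0,1) → (φ(0),φ(1)) = (4,5) ∈ E(G2) ✓
  (0,2) → (φ(0),φ(2)) = (5,10) ∈ E(G2) ✓
  (0,4) → (φ(0),φ(4)) = (5,9) ∈ E(G2) ✓
  (0,5) → (φ(0),φ(5)) = (5,8) ∈ E(G2) ✓
  (0,6) → (φ(0),φ(6)) = (2,5) ∈ E(G2) ✓
  (0,7) → (φ(0),φ(7)) = (5,11) ∈ E(G2) ✓
  (0,9) → (φ(0),φ(9)) = (1,5) ∈ E(G2) ✓
  (0,11) → (φ(0),φ(11)) = (5,6) ∈ E(G2) ✓
  (1,5) → (φ(1),φ(5)) = (4,8) ∈ E(G2) ✓
  (1,8) → (φ(1),φ(8)) = (4,7) ∈ E(G2) ✓
  (1,11) → (φ(1),φ(11)) = (4,6) ∈ E(G2) ✓
  (2,4) → (φ(2),φ(4)) = (9,10) ∈ E(G2) ✓
  (2,6) → (φ(2),φ(6)) = (2,10) ∈ E(G2) ✓
  (2,8) → (φ(2),φ(8)) = (7,10) ∈ E(G2) ✓
  (2,9) → (φ(2),φ(9)) = (1,10) ∈ E(G2) ✓
  (2,10) → (φ(2),φ(10)) = (0,10) ∈ E(G2) ✓
  (2,11) → (φ(2),φ(11)) = (6,10) ∈ E(G2) ✓
  (3,4) → (φ(3),φ(4)) = (3,9) ∈ E(G2) ✓
  (3,5) → (φ(3),φ(5)) = (3,8) ∈ E(G2) ✓
  (3,6) → (φ(3),φ(6)) = (2,3) ∈ E(G2) ✓
  (4,5) → (φ(4),φ(5)) = (8,9) ∈ E(G2) ✓
  (4,6) → (φ(4),φ(6)) = (2,9) ∈ E(G2) ✓
  (4,7) → (φ(4),φ(7)) = (9,11) ∈ E(G2) ✓
  (4,9) → (φ(4),φ(9)) = (1,9) ∈ E(G2) ✓
  (4,10) → (φ(4),φ(10)) = (0,9) ∈ E(G2) ✓
  (5,8) → (φ(5),φ(8)) = (7,8) ∈ E(G2) ✓
  (6,7) → (φ(6),φ(7)) = (2,11) ∈ E(G2) ✓
  (6,8) → (φ(6),φ(8)) = (2,7) ∈ E(G2) ✓
  (6,10) → (φ(6),φ(10)) = (0,2) ∈ E(G2) ✓
  (6,11) → (φ(6),φ(11)) = (2,6) ∈ E(G2) ✓
  (7,8) → (φ(7),φ(8)) = (7,11) ∈ E(G2) ✓
  (7,10) → (φ(7),φ(10)) = (0,11) ∈ E(G2) ✓
  (7,11) → (φ(7),φ(11)) = (6,11) ∈ E(G2) ✓
  (8,9) → (φ(8),φ(9)) = (1,7) ∈ E(G2) ✓
  (8,11) → (φ(8),φ(11)) = (6,7) ∈ E(G2) ✓
  (10,11) → (φ(10),φ(11)) = (0,6) ∈ E(G2) ✓
All 36 edges of G1 map to edges of G2, and |E(G1)| = |E(G2)| = 36, so φ is a bijection on edges as well as vertices. Hence G1 ≅ G2.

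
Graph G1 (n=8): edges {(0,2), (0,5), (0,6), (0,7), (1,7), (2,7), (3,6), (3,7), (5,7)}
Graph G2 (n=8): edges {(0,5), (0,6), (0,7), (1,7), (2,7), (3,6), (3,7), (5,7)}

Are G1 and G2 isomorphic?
No, not isomorphic

The graphs are NOT isomorphic.

Counting edges: G1 has 9 edge(s); G2 has 8 edge(s).
Edge count is an isomorphism invariant (a bijection on vertices induces a bijection on edges), so differing edge counts rule out isomorphism.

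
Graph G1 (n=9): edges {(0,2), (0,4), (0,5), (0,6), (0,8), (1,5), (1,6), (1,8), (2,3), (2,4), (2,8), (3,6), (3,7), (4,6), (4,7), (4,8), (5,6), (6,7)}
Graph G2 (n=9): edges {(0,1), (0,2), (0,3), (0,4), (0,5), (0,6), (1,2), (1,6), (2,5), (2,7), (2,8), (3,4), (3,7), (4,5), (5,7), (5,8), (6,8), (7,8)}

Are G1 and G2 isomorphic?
Yes, isomorphic

The graphs are isomorphic.
One valid mapping φ: V(G1) → V(G2): 0→5, 1→3, 2→8, 3→6, 4→2, 5→4, 6→0, 7→1, 8→7

Verify φ preserves adjacency — for each edge of G1, its image is an edge of G2:
  (0,2) → (φ(0),φ(2)) = (5,8) ∈ E(G2) ✓
  (0,4) → (φ(0),φ(4)) = (2,5) ∈ E(G2) ✓
  (0,5) → (φ(0),φ(5)) = (4,5) ∈ E(G2) ✓
  (0,6) → (φ(0),φ(6)) = (0,5) ∈ E(G2) ✓
  (0,8) → (φ(0),φ(8)) = (5,7) ∈ E(G2) ✓
  (1,5) → (φ(1),φ(5)) = (3,4) ∈ E(G2) ✓
  (1,6) → (φ(1),φ(6)) = (0,3) ∈ E(G2) ✓
  (1,8) → (φ(1),φ(8)) = (3,7) ∈ E(G2) ✓
  (2,3) → (φ(2),φ(3)) = (6,8) ∈ E(G2) ✓
  (2,4) → (φ(2),φ(4)) = (2,8) ∈ E(G2) ✓
  (2,8) → (φ(2),φ(8)) = (7,8) ∈ E(G2) ✓
  (3,6) → (φ(3),φ(6)) = (0,6) ∈ E(G2) ✓
  (3,7) → (φ(3),φ(7)) = (1,6) ∈ E(G2) ✓
  (4,6) → (φ(4),φ(6)) = (0,2) ∈ E(G2) ✓
  (4,7) → (φ(4),φ(7)) = (1,2) ∈ E(G2) ✓
  (4,8) → (φ(4),φ(8)) = (2,7) ∈ E(G2) ✓
  (5,6) → (φ(5),φ(6)) = (0,4) ∈ E(G2) ✓
  (6,7) → (φ(6),φ(7)) = (0,1) ∈ E(G2) ✓
All 18 edges of G1 map to edges of G2, and |E(G1)| = |E(G2)| = 18, so φ is a bijection on edges as well as vertices. Hence G1 ≅ G2.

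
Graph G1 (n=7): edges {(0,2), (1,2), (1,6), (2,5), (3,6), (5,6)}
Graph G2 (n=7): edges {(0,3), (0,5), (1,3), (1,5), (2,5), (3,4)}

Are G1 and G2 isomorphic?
Yes, isomorphic

The graphs are isomorphic.
One valid mapping φ: V(G1) → V(G2): 0→2, 1→0, 2→5, 3→4, 4→6, 5→1, 6→3

Verify φ preserves adjacency — for each edge of G1, its image is an edge of G2:
  (0,2) → (φ(0),φ(2)) = (2,5) ∈ E(G2) ✓
  (1,2) → (φ(1),φ(2)) = (0,5) ∈ E(G2) ✓
  (1,6) → (φ(1),φ(6)) = (0,3) ∈ E(G2) ✓
  (2,5) → (φ(2),φ(5)) = (1,5) ∈ E(G2) ✓
  (3,6) → (φ(3),φ(6)) = (3,4) ∈ E(G2) ✓
  (5,6) → (φ(5),φ(6)) = (1,3) ∈ E(G2) ✓
All 6 edges of G1 map to edges of G2, and |E(G1)| = |E(G2)| = 6, so φ is a bijection on edges as well as vertices. Hence G1 ≅ G2.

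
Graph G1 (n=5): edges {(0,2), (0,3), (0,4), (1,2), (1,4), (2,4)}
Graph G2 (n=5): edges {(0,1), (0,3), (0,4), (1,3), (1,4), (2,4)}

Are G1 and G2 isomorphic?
Yes, isomorphic

The graphs are isomorphic.
One valid mapping φ: V(G1) → V(G2): 0→4, 1→3, 2→0, 3→2, 4→1

Verify φ preserves adjacency — for each edge of G1, its image is an edge of G2:
  (0,2) → (φ(0),φ(2)) = (0,4) ∈ E(G2) ✓
  (0,3) → (φ(0),φ(3)) = (2,4) ∈ E(G2) ✓
  (0,4) → (φ(0),φ(4)) = (1,4) ∈ E(G2) ✓
  (1,2) → (φ(1),φ(2)) = (0,3) ∈ E(G2) ✓
  (1,4) → (φ(1),φ(4)) = (1,3) ∈ E(G2) ✓
  (2,4) → (φ(2),φ(4)) = (0,1) ∈ E(G2) ✓
All 6 edges of G1 map to edges of G2, and |E(G1)| = |E(G2)| = 6, so φ is a bijection on edges as well as vertices. Hence G1 ≅ G2.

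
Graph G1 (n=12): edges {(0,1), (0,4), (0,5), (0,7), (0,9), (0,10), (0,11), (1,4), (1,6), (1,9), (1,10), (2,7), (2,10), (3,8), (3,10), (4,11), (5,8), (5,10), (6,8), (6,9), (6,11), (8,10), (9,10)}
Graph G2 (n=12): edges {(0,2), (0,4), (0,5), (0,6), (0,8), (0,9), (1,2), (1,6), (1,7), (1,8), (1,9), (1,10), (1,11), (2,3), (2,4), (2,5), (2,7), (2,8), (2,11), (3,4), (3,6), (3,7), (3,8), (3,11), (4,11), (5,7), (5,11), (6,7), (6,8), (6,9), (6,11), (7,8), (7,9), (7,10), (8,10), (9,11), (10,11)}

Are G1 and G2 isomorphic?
No, not isomorphic

The graphs are NOT isomorphic.

Degrees in G1: deg(0)=7, deg(1)=5, deg(2)=2, deg(3)=2, deg(4)=3, deg(5)=3, deg(6)=4, deg(7)=2, deg(8)=4, deg(9)=4, deg(10)=7, deg(11)=3.
Sorted degree sequence of G1: [7, 7, 5, 4, 4, 4, 3, 3, 3, 2, 2, 2].
Degrees in G2: deg(0)=6, deg(1)=7, deg(2)=8, deg(3)=6, deg(4)=4, deg(5)=4, deg(6)=7, deg(7)=8, deg(8)=7, deg(9)=5, deg(10)=4, deg(11)=8.
Sorted degree sequence of G2: [8, 8, 8, 7, 7, 7, 6, 6, 5, 4, 4, 4].
The (sorted) degree sequence is an isomorphism invariant, so since G1 and G2 have different degree sequences they cannot be isomorphic.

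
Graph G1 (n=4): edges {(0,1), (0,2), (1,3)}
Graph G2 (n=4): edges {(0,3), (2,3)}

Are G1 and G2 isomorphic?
No, not isomorphic

The graphs are NOT isomorphic.

Connected components of G1: 1 component(s) with vertex sets [[0, 1, 2, 3]], sizes [4].
Connected components of G2: 2 component(s) with vertex sets [[1], [0, 2, 3]], sizes [1, 3].
The number of connected components (and the multiset of component sizes) is an isomorphism invariant — an isomorphism maps each component of G1 bijectively onto a component of G2. Since G1 has 1 component(s) and G2 has 2, they cannot be isomorphic.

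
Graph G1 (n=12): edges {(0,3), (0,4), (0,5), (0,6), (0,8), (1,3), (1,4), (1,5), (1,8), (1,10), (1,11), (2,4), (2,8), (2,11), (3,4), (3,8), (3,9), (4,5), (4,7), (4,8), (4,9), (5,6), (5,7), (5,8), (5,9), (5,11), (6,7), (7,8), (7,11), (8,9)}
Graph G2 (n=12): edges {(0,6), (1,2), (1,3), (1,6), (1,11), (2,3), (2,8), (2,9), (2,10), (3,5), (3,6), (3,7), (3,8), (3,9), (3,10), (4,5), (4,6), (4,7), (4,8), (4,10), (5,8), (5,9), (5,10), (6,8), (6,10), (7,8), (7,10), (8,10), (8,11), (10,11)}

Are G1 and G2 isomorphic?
Yes, isomorphic

The graphs are isomorphic.
One valid mapping φ: V(G1) → V(G2): 0→5, 1→6, 2→11, 3→4, 4→8, 5→3, 6→9, 7→2, 8→10, 9→7, 10→0, 11→1

Verify φ preserves adjacency — for each edge of G1, its image is an edge of G2:
  (0,3) → (φ(0),φ(3)) = (4,5) ∈ E(G2) ✓
  (0,4) → (φ(0),φ(4)) = (5,8) ∈ E(G2) ✓
  (0,5) → (φ(0),φ(5)) = (3,5) ∈ E(G2) ✓
  (0,6) → (φ(0),φ(6)) = (5,9) ∈ E(G2) ✓
  (0,8) → (φ(0),φ(8)) = (5,10) ∈ E(G2) ✓
  (1,3) → (φ(1),φ(3)) = (4,6) ∈ E(G2) ✓
  (1,4) → (φ(1),φ(4)) = (6,8) ∈ E(G2) ✓
  (1,5) → (φ(1),φ(5)) = (3,6) ∈ E(G2) ✓
  (1,8) → (φ(1),φ(8)) = (6,10) ∈ E(G2) ✓
  (1,10) → (φ(1),φ(10)) = (0,6) ∈ E(G2) ✓
  (1,11) → (φ(1),φ(11)) = (1,6) ∈ E(G2) ✓
  (2,4) → (φ(2),φ(4)) = (8,11) ∈ E(G2) ✓
  (2,8) → (φ(2),φ(8)) = (10,11) ∈ E(G2) ✓
  (2,11) → (φ(2),φ(11)) = (1,11) ∈ E(G2) ✓
  (3,4) → (φ(3),φ(4)) = (4,8) ∈ E(G2) ✓
  (3,8) → (φ(3),φ(8)) = (4,10) ∈ E(G2) ✓
  (3,9) → (φ(3),φ(9)) = (4,7) ∈ E(G2) ✓
  (4,5) → (φ(4),φ(5)) = (3,8) ∈ E(G2) ✓
  (4,7) → (φ(4),φ(7)) = (2,8) ∈ E(G2) ✓
  (4,8) → (φ(4),φ(8)) = (8,10) ∈ E(G2) ✓
  (4,9) → (φ(4),φ(9)) = (7,8) ∈ E(G2) ✓
  (5,6) → (φ(5),φ(6)) = (3,9) ∈ E(G2) ✓
  (5,7) → (φ(5),φ(7)) = (2,3) ∈ E(G2) ✓
  (5,8) → (φ(5),φ(8)) = (3,10) ∈ E(G2) ✓
  (5,9) → (φ(5),φ(9)) = (3,7) ∈ E(G2) ✓
  (5,11) → (φ(5),φ(11)) = (1,3) ∈ E(G2) ✓
  (6,7) → (φ(6),φ(7)) = (2,9) ∈ E(G2) ✓
  (7,8) → (φ(7),φ(8)) = (2,10) ∈ E(G2) ✓
  (7,11) → (φ(7),φ(11)) = (1,2) ∈ E(G2) ✓
  (8,9) → (φ(8),φ(9)) = (7,10) ∈ E(G2) ✓
All 30 edges of G1 map to edges of G2, and |E(G1)| = |E(G2)| = 30, so φ is a bijection on edges as well as vertices. Hence G1 ≅ G2.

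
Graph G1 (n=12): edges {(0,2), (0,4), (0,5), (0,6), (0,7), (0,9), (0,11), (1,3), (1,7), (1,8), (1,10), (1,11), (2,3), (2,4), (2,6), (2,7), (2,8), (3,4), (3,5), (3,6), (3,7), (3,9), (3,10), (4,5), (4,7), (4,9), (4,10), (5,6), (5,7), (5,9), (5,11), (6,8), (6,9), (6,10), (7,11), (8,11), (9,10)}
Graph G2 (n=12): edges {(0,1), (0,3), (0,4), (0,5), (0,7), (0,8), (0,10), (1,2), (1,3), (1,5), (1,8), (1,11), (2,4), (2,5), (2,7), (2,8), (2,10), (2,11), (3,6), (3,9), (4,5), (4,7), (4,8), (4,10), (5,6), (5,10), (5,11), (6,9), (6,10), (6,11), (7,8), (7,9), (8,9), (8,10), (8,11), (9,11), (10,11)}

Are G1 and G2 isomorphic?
Yes, isomorphic

The graphs are isomorphic.
One valid mapping φ: V(G1) → V(G2): 0→5, 1→9, 2→1, 3→8, 4→2, 5→10, 6→0, 7→11, 8→3, 9→4, 10→7, 11→6

Verify φ preserves adjacency — for each edge of G1, its image is an edge of G2:
  (0,2) → (φ(0),φ(2)) = (1,5) ∈ E(G2) ✓
  (0,4) → (φ(0),φ(4)) = (2,5) ∈ E(G2) ✓
  (0,5) → (φ(0),φ(5)) = (5,10) ∈ E(G2) ✓
  (0,6) → (φ(0),φ(6)) = (0,5) ∈ E(G2) ✓
  (0,7) → (φ(0),φ(7)) = (5,11) ∈ E(G2) ✓
  (0,9) → (φ(0),φ(9)) = (4,5) ∈ E(G2) ✓
  (0,11) → (φ(0),φ(11)) = (5,6) ∈ E(G2) ✓
  (1,3) → (φ(1),φ(3)) = (8,9) ∈ E(G2) ✓
  (1,7) → (φ(1),φ(7)) = (9,11) ∈ E(G2) ✓
  (1,8) → (φ(1),φ(8)) = (3,9) ∈ E(G2) ✓
  (1,10) → (φ(1),φ(10)) = (7,9) ∈ E(G2) ✓
  (1,11) → (φ(1),φ(11)) = (6,9) ∈ E(G2) ✓
  (2,3) → (φ(2),φ(3)) = (1,8) ∈ E(G2) ✓
  (2,4) → (φ(2),φ(4)) = (1,2) ∈ E(G2) ✓
  (2,6) → (φ(2),φ(6)) = (0,1) ∈ E(G2) ✓
  (2,7) → (φ(2),φ(7)) = (1,11) ∈ E(G2) ✓
  (2,8) → (φ(2),φ(8)) = (1,3) ∈ E(G2) ✓
  (3,4) → (φ(3),φ(4)) = (2,8) ∈ E(G2) ✓
  (3,5) → (φ(3),φ(5)) = (8,10) ∈ E(G2) ✓
  (3,6) → (φ(3),φ(6)) = (0,8) ∈ E(G2) ✓
  (3,7) → (φ(3),φ(7)) = (8,11) ∈ E(G2) ✓
  (3,9) → (φ(3),φ(9)) = (4,8) ∈ E(G2) ✓
  (3,10) → (φ(3),φ(10)) = (7,8) ∈ E(G2) ✓
  (4,5) → (φ(4),φ(5)) = (2,10) ∈ E(G2) ✓
  (4,7) → (φ(4),φ(7)) = (2,11) ∈ E(G2) ✓
  (4,9) → (φ(4),φ(9)) = (2,4) ∈ E(G2) ✓
  (4,10) → (φ(4),φ(10)) = (2,7) ∈ E(G2) ✓
  (5,6) → (φ(5),φ(6)) = (0,10) ∈ E(G2) ✓
  (5,7) → (φ(5),φ(7)) = (10,11) ∈ E(G2) ✓
  (5,9) → (φ(5),φ(9)) = (4,10) ∈ E(G2) ✓
  (5,11) → (φ(5),φ(11)) = (6,10) ∈ E(G2) ✓
  (6,8) → (φ(6),φ(8)) = (0,3) ∈ E(G2) ✓
  (6,9) → (φ(6),φ(9)) = (0,4) ∈ E(G2) ✓
  (6,10) → (φ(6),φ(10)) = (0,7) ∈ E(G2) ✓
  (7,11) → (φ(7),φ(11)) = (6,11) ∈ E(G2) ✓
  (8,11) → (φ(8),φ(11)) = (3,6) ∈ E(G2) ✓
  (9,10) → (φ(9),φ(10)) = (4,7) ∈ E(G2) ✓
All 37 edges of G1 map to edges of G2, and |E(G1)| = |E(G2)| = 37, so φ is a bijection on edges as well as vertices. Hence G1 ≅ G2.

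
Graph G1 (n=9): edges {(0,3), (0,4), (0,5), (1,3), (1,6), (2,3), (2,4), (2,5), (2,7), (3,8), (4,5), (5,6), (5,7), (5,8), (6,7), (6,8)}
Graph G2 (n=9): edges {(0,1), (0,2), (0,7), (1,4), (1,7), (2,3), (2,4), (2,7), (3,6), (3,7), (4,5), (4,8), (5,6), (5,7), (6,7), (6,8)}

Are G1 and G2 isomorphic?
Yes, isomorphic

The graphs are isomorphic.
One valid mapping φ: V(G1) → V(G2): 0→1, 1→8, 2→2, 3→4, 4→0, 5→7, 6→6, 7→3, 8→5

Verify φ preserves adjacency — for each edge of G1, its image is an edge of G2:
  (0,3) → (φ(0),φ(3)) = (1,4) ∈ E(G2) ✓
  (0,4) → (φ(0),φ(4)) = (0,1) ∈ E(G2) ✓
  (0,5) → (φ(0),φ(5)) = (1,7) ∈ E(G2) ✓
  (1,3) → (φ(1),φ(3)) = (4,8) ∈ E(G2) ✓
  (1,6) → (φ(1),φ(6)) = (6,8) ∈ E(G2) ✓
  (2,3) → (φ(2),φ(3)) = (2,4) ∈ E(G2) ✓
  (2,4) → (φ(2),φ(4)) = (0,2) ∈ E(G2) ✓
  (2,5) → (φ(2),φ(5)) = (2,7) ∈ E(G2) ✓
  (2,7) → (φ(2),φ(7)) = (2,3) ∈ E(G2) ✓
  (3,8) → (φ(3),φ(8)) = (4,5) ∈ E(G2) ✓
  (4,5) → (φ(4),φ(5)) = (0,7) ∈ E(G2) ✓
  (5,6) → (φ(5),φ(6)) = (6,7) ∈ E(G2) ✓
  (5,7) → (φ(5),φ(7)) = (3,7) ∈ E(G2) ✓
  (5,8) → (φ(5),φ(8)) = (5,7) ∈ E(G2) ✓
  (6,7) → (φ(6),φ(7)) = (3,6) ∈ E(G2) ✓
  (6,8) → (φ(6),φ(8)) = (5,6) ∈ E(G2) ✓
All 16 edges of G1 map to edges of G2, and |E(G1)| = |E(G2)| = 16, so φ is a bijection on edges as well as vertices. Hence G1 ≅ G2.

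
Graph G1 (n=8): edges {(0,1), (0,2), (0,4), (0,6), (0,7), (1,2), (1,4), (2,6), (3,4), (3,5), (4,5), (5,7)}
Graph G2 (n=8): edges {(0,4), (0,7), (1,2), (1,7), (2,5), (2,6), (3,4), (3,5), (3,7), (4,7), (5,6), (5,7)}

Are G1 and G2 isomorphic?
Yes, isomorphic

The graphs are isomorphic.
One valid mapping φ: V(G1) → V(G2): 0→7, 1→3, 2→4, 3→6, 4→5, 5→2, 6→0, 7→1

Verify φ preserves adjacency — for each edge of G1, its image is an edge of G2:
  (0,1) → (φ(0),φ(1)) = (3,7) ∈ E(G2) ✓
  (0,2) → (φ(0),φ(2)) = (4,7) ∈ E(G2) ✓
  (0,4) → (φ(0),φ(4)) = (5,7) ∈ E(G2) ✓
  (0,6) → (φ(0),φ(6)) = (0,7) ∈ E(G2) ✓
  (0,7) → (φ(0),φ(7)) = (1,7) ∈ E(G2) ✓
  (1,2) → (φ(1),φ(2)) = (3,4) ∈ E(G2) ✓
  (1,4) → (φ(1),φ(4)) = (3,5) ∈ E(G2) ✓
  (2,6) → (φ(2),φ(6)) = (0,4) ∈ E(G2) ✓
  (3,4) → (φ(3),φ(4)) = (5,6) ∈ E(G2) ✓
  (3,5) → (φ(3),φ(5)) = (2,6) ∈ E(G2) ✓
  (4,5) → (φ(4),φ(5)) = (2,5) ∈ E(G2) ✓
  (5,7) → (φ(5),φ(7)) = (1,2) ∈ E(G2) ✓
All 12 edges of G1 map to edges of G2, and |E(G1)| = |E(G2)| = 12, so φ is a bijection on edges as well as vertices. Hence G1 ≅ G2.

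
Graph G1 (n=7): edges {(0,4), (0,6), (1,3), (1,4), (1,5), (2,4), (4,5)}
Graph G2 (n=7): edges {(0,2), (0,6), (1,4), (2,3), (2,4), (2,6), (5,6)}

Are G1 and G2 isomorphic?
Yes, isomorphic

The graphs are isomorphic.
One valid mapping φ: V(G1) → V(G2): 0→4, 1→6, 2→3, 3→5, 4→2, 5→0, 6→1

Verify φ preserves adjacency — for each edge of G1, its image is an edge of G2:
  (0,4) → (φ(0),φ(4)) = (2,4) ∈ E(G2) ✓
  (0,6) → (φ(0),φ(6)) = (1,4) ∈ E(G2) ✓
  (1,3) → (φ(1),φ(3)) = (5,6) ∈ E(G2) ✓
  (1,4) → (φ(1),φ(4)) = (2,6) ∈ E(G2) ✓
  (1,5) → (φ(1),φ(5)) = (0,6) ∈ E(G2) ✓
  (2,4) → (φ(2),φ(4)) = (2,3) ∈ E(G2) ✓
  (4,5) → (φ(4),φ(5)) = (0,2) ∈ E(G2) ✓
All 7 edges of G1 map to edges of G2, and |E(G1)| = |E(G2)| = 7, so φ is a bijection on edges as well as vertices. Hence G1 ≅ G2.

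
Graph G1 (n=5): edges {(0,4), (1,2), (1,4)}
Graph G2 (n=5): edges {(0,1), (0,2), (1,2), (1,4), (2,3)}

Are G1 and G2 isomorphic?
No, not isomorphic

The graphs are NOT isomorphic.

Degrees in G1: deg(0)=1, deg(1)=2, deg(2)=1, deg(3)=0, deg(4)=2.
Sorted degree sequence of G1: [2, 2, 1, 1, 0].
Degrees in G2: deg(0)=2, deg(1)=3, deg(2)=3, deg(3)=1, deg(4)=1.
Sorted degree sequence of G2: [3, 3, 2, 1, 1].
The (sorted) degree sequence is an isomorphism invariant, so since G1 and G2 have different degree sequences they cannot be isomorphic.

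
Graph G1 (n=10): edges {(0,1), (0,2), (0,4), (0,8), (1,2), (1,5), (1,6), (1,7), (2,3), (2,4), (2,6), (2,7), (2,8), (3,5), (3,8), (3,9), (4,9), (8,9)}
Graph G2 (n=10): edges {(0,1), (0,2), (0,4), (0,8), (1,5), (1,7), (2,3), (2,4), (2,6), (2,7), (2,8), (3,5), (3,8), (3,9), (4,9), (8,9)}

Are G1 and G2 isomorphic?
No, not isomorphic

The graphs are NOT isomorphic.

Counting edges: G1 has 18 edge(s); G2 has 16 edge(s).
Edge count is an isomorphism invariant (a bijection on vertices induces a bijection on edges), so differing edge counts rule out isomorphism.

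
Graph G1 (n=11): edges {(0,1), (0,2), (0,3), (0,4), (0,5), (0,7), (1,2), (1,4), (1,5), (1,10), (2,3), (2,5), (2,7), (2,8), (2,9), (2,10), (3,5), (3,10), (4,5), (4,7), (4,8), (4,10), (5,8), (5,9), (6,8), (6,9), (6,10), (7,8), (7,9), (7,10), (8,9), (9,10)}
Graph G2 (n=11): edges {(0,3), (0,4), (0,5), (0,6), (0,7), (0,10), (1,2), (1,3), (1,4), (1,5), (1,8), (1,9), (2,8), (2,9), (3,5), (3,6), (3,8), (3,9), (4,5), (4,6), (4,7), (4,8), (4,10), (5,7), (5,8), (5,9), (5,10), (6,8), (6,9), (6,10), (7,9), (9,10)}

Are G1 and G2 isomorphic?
Yes, isomorphic

The graphs are isomorphic.
One valid mapping φ: V(G1) → V(G2): 0→0, 1→10, 2→5, 3→7, 4→6, 5→4, 6→2, 7→3, 8→8, 9→1, 10→9

Verify φ preserves adjacency — for each edge of G1, its image is an edge of G2:
  (0,1) → (φ(0),φ(1)) = (0,10) ∈ E(G2) ✓
  (0,2) → (φ(0),φ(2)) = (0,5) ∈ E(G2) ✓
  (0,3) → (φ(0),φ(3)) = (0,7) ∈ E(G2) ✓
  (0,4) → (φ(0),φ(4)) = (0,6) ∈ E(G2) ✓
  (0,5) → (φ(0),φ(5)) = (0,4) ∈ E(G2) ✓
  (0,7) → (φ(0),φ(7)) = (0,3) ∈ E(G2) ✓
  (1,2) → (φ(1),φ(2)) = (5,10) ∈ E(G2) ✓
  (1,4) → (φ(1),φ(4)) = (6,10) ∈ E(G2) ✓
  (1,5) → (φ(1),φ(5)) = (4,10) ∈ E(G2) ✓
  (1,10) → (φ(1),φ(10)) = (9,10) ∈ E(G2) ✓
  (2,3) → (φ(2),φ(3)) = (5,7) ∈ E(G2) ✓
  (2,5) → (φ(2),φ(5)) = (4,5) ∈ E(G2) ✓
  (2,7) → (φ(2),φ(7)) = (3,5) ∈ E(G2) ✓
  (2,8) → (φ(2),φ(8)) = (5,8) ∈ E(G2) ✓
  (2,9) → (φ(2),φ(9)) = (1,5) ∈ E(G2) ✓
  (2,10) → (φ(2),φ(10)) = (5,9) ∈ E(G2) ✓
  (3,5) → (φ(3),φ(5)) = (4,7) ∈ E(G2) ✓
  (3,10) → (φ(3),φ(10)) = (7,9) ∈ E(G2) ✓
  (4,5) → (φ(4),φ(5)) = (4,6) ∈ E(G2) ✓
  (4,7) → (φ(4),φ(7)) = (3,6) ∈ E(G2) ✓
  (4,8) → (φ(4),φ(8)) = (6,8) ∈ E(G2) ✓
  (4,10) → (φ(4),φ(10)) = (6,9) ∈ E(G2) ✓
  (5,8) → (φ(5),φ(8)) = (4,8) ∈ E(G2) ✓
  (5,9) → (φ(5),φ(9)) = (1,4) ∈ E(G2) ✓
  (6,8) → (φ(6),φ(8)) = (2,8) ∈ E(G2) ✓
  (6,9) → (φ(6),φ(9)) = (1,2) ∈ E(G2) ✓
  (6,10) → (φ(6),φ(10)) = (2,9) ∈ E(G2) ✓
  (7,8) → (φ(7),φ(8)) = (3,8) ∈ E(G2) ✓
  (7,9) → (φ(7),φ(9)) = (1,3) ∈ E(G2) ✓
  (7,10) → (φ(7),φ(10)) = (3,9) ∈ E(G2) ✓
  (8,9) → (φ(8),φ(9)) = (1,8) ∈ E(G2) ✓
  (9,10) → (φ(9),φ(10)) = (1,9) ∈ E(G2) ✓
All 32 edges of G1 map to edges of G2, and |E(G1)| = |E(G2)| = 32, so φ is a bijection on edges as well as vertices. Hence G1 ≅ G2.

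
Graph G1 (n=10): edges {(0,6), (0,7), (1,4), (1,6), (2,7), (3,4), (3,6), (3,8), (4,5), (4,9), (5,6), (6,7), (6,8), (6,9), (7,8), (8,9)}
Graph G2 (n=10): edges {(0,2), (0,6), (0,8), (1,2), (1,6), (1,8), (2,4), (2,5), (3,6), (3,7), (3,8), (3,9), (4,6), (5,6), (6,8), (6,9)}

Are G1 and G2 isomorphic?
Yes, isomorphic

The graphs are isomorphic.
One valid mapping φ: V(G1) → V(G2): 0→9, 1→5, 2→7, 3→0, 4→2, 5→4, 6→6, 7→3, 8→8, 9→1

Verify φ preserves adjacency — for each edge of G1, its image is an edge of G2:
  (0,6) → (φ(0),φ(6)) = (6,9) ∈ E(G2) ✓
  (0,7) → (φ(0),φ(7)) = (3,9) ∈ E(G2) ✓
  (1,4) → (φ(1),φ(4)) = (2,5) ∈ E(G2) ✓
  (1,6) → (φ(1),φ(6)) = (5,6) ∈ E(G2) ✓
  (2,7) → (φ(2),φ(7)) = (3,7) ∈ E(G2) ✓
  (3,4) → (φ(3),φ(4)) = (0,2) ∈ E(G2) ✓
  (3,6) → (φ(3),φ(6)) = (0,6) ∈ E(G2) ✓
  (3,8) → (φ(3),φ(8)) = (0,8) ∈ E(G2) ✓
  (4,5) → (φ(4),φ(5)) = (2,4) ∈ E(G2) ✓
  (4,9) → (φ(4),φ(9)) = (1,2) ∈ E(G2) ✓
  (5,6) → (φ(5),φ(6)) = (4,6) ∈ E(G2) ✓
  (6,7) → (φ(6),φ(7)) = (3,6) ∈ E(G2) ✓
  (6,8) → (φ(6),φ(8)) = (6,8) ∈ E(G2) ✓
  (6,9) → (φ(6),φ(9)) = (1,6) ∈ E(G2) ✓
  (7,8) → (φ(7),φ(8)) = (3,8) ∈ E(G2) ✓
  (8,9) → (φ(8),φ(9)) = (1,8) ∈ E(G2) ✓
All 16 edges of G1 map to edges of G2, and |E(G1)| = |E(G2)| = 16, so φ is a bijection on edges as well as vertices. Hence G1 ≅ G2.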